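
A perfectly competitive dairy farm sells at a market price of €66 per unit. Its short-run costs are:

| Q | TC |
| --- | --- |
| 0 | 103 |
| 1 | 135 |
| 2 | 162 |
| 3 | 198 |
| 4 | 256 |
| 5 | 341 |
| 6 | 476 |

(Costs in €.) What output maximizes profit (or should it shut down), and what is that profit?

Q = 4; profit = €8

Compute π = P·Q − TC at each output: Q=0: -103; Q=1: -69; Q=2: -30; Q=3: 0; Q=4: 8; Q=5: -11; Q=6: -80.
Profit is maximized at Q = 4. AVC there is 153/4 = €38.25 ≤ P, so producing beats shutting down (which would give -€103).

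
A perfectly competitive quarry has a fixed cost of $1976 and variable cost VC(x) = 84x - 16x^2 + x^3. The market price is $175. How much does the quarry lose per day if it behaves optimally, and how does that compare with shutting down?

Profit = -$286 at x = 13

AVC = 84 - 16x + x^2; min AVC = $20 at x = 8. Since P = $175 ≥ min AVC, the firm produces.
MC = 84 - 32x + 3x^2. Setting P = MC and taking the root on the rising branch gives x* = 13.
TR = 175·13 = 2275. TC = 1976 + 585 = 2561. Profit = 2275 − 2561 = -$286.
That loss of $286 beats the $1976 the firm would lose by shutting down; producing recovers $1690 of fixed cost.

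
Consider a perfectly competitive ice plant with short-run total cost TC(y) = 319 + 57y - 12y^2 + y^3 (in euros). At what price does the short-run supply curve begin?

€21 per unit

The shutdown price is the minimum of AVC. VC = 57y - 12y^2 + y^3, so AVC = 57 - 12y + y^2.
At the minimum of AVC, MC = AVC. MC = 57 - 24y + 3y^2; setting MC = AVC gives 2y^2 - 12y = 0, so y = 6. min AVC = 21.
So the shutdown price is €21.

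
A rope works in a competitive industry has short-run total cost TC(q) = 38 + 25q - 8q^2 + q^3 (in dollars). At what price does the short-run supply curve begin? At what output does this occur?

$9 per unit, at q = 4

The firm shuts down when price falls below the minimum of average variable cost. AVC = VC/q = 25 - 8q + q^2.
At the minimum of AVC, MC = AVC. MC = 25 - 16q + 3q^2; setting MC = AVC gives 2q^2 - 8q = 0, so q = 4. min AVC = 9.
So the shutdown price is $9.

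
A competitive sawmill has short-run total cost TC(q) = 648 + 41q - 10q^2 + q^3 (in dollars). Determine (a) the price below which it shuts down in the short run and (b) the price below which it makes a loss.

AVC = 41 - 10q + q^2; minimized at q = 5, giving min AVC = $16. That is the shutdown price.
ATC = 648/q + 41 - 10q + q^2. Setting dATC/dq = −648/q^2 − 10 + 2q = 0 gives q = 9 (since 2·9^3 − 10·9^2 = 648).
min ATC = 648/9 + 41 − 10·9 + 9^2 = $104. That is the break-even price.
For $16 ≤ P < $104 the firm produces at a loss; below $16 it shuts down.

Shutdown price = $16; break-even price = $104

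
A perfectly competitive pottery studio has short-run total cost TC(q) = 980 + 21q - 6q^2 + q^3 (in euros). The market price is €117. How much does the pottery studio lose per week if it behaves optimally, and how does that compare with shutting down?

Profit = -€340 at q = 8

AVC = 21 - 6q + q^2 has its minimum €12 at q = 3; price €117 clears that bar, so the firm operates.
MC = 21 - 12q + 3q^2. Setting P = MC and taking the root on the rising branch gives q* = 8.
TR = 117·8 = 936. TC = 980 + 296 = 1276. Profit = 936 − 1276 = -€340.
Shutting down would mean losing the fixed cost of €980, so operating at a loss of €340 is better by €640.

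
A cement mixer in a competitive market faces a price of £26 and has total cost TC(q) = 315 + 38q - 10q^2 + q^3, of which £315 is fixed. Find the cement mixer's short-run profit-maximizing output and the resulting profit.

Profit = -£243 at q = 6

AVC = 38 - 10q + q^2 has its minimum £13 at q = 5; price £26 clears that bar, so the firm operates.
With MC = 38 - 20q + 3q^2, P = MC on the upward-sloping part at q* = 6.
TR = 26·6 = 156. TC = 315 + 84 = 399. Profit = 156 − 399 = -£243.
That loss of £243 beats the £315 the firm would lose by shutting down; producing recovers £72 of fixed cost.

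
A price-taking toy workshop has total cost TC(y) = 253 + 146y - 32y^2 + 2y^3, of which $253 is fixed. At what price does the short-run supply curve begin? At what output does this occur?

Short-run supply begins at min AVC. From VC = 146y - 32y^2 + 2y^3, AVC = 146 - 32y + 2y^2.
At the minimum of AVC, MC = AVC. MC = 146 - 64y + 6y^2; setting MC = AVC gives 4y^2 - 32y = 0, so y = 8. min AVC = 18.
For P < $18 the firm produces nothing.

$18 per unit, at y = 8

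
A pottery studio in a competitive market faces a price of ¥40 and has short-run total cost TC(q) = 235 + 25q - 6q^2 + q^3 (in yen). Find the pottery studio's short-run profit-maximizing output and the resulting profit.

Profit = -¥135 at q = 5

AVC = 25 - 6q + q^2 has its minimum ¥16 at q = 3; price ¥40 clears that bar, so the firm operates.
With MC = 25 - 12q + 3q^2, P = MC on the upward-sloping part at q* = 5.
TR = 40·5 = 200. TC = 235 + 100 = 335. Profit = 200 − 335 = -¥135.
Shutting down would mean losing the fixed cost of ¥235, so operating at a loss of ¥135 is better by ¥100.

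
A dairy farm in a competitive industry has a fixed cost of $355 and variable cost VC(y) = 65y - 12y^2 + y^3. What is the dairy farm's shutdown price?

$29 per unit

The firm shuts down when price falls below the minimum of average variable cost. AVC = VC/y = 65 - 12y + y^2.
dAVC/dy = -12 + 2y = 0 gives y = 6. min AVC = 65 - 12·6 + 6^2 = 29.
The firm shuts down for any P below $29.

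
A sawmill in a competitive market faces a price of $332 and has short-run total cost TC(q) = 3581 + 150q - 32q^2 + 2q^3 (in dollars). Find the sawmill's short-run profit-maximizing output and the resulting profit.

Profit = -$201 at q = 13

AVC = 150 - 32q + 2q^2 has its minimum $22 at q = 8; price $332 clears that bar, so the firm operates.
MC = 150 - 64q + 6q^2. Setting P = MC and taking the root on the rising branch gives q* = 13.
TR = 332·13 = 4316. TC = 3581 + 936 = 4517. Profit = 4316 − 4517 = -$201.
That loss of $201 beats the $3581 the firm would lose by shutting down; producing recovers $3380 of fixed cost.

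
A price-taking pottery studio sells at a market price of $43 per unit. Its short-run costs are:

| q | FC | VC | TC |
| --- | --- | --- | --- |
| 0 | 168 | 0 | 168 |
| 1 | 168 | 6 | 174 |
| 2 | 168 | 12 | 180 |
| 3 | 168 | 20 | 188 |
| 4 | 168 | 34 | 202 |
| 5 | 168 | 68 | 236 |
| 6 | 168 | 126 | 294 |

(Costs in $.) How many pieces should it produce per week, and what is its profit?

Profit at each row (π = 43q − TC): q=0: -168; q=1: -131; q=2: -94; q=3: -59; q=4: -30; q=5: -21; q=6: -36.
Profit is maximized at q = 5. AVC there is 68/5 = $13.60 ≤ P, so producing beats shutting down (which would give -$168).

q = 5; profit = -$21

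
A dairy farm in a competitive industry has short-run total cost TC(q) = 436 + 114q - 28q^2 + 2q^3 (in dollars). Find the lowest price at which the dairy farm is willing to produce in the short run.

$16 per unit

The firm shuts down when price falls below the minimum of average variable cost. AVC = VC/q = 114 - 28q + 2q^2.
dAVC/dq = -28 + 4q = 0 gives q = 7. min AVC = 114 - 28·7 + 2·7^2 = 16.
So the shutdown price is $16.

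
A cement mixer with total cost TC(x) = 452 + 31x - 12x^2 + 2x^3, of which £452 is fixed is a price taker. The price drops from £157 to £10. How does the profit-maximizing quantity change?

Output falls from 7 to 0 (the firm shuts down)

AVC = 31 - 12x + 2x^2, minimized at x = 3 where min AVC = £13. MC = 31 - 24x + 6x^2.
With P = £157 above the shutdown price, P = MC gives x = 7.
At P = £10 < min AVC = £13, price no longer covers variable cost at any output, so the firm shuts down: x = 0.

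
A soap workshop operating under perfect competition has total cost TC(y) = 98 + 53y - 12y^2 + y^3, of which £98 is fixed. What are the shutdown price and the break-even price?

Shutdown price = min AVC. AVC = 53 - 12y + y^2, with vertex at y = 6 and minimum £17.
ATC = 98/y + 53 - 12y + y^2. Setting dATC/dy = −98/y^2 − 12 + 2y = 0 gives y = 7 (since 2·7^3 − 12·7^2 = 98).
min ATC = 98/7 + 53 − 12·7 + 7^2 = £32. That is the break-even price.
For £17 ≤ P < £32 the firm produces at a loss; below £17 it shuts down.

Shutdown price = £17; break-even price = £32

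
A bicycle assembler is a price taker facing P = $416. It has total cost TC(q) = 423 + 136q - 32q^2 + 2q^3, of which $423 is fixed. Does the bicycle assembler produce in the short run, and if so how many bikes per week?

Produce at q = 14

Variable cost is VC = 136q - 32q^2 + 2q^3, so AVC = VC/q = 136 - 32q + 2q^2 and MC = dTC/dq = 136 - 64q + 6q^2.
AVC hits its minimum where MC = AVC, at q = 8, giving min AVC = 136 - 32·8 + 2·8^2 = $8.
Because $416 ≥ $8, revenue can cover variable cost; the firm operates.
Solving P = MC: -280 - 64q + 6q^2 = 0 ⇒ q = -10/3 or 14. On the upward-sloping branch, q* = 14.
Check: AVC at q = 14 is $80 ≤ P, so revenue covers variable cost.
Profit = P·q − TC = 416·14 − 1543 = $4281.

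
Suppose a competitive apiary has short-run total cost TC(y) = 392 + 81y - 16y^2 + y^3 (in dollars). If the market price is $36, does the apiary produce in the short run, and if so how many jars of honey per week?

Produce at y = 9

Strip out fixed cost: VC = 81y - 16y^2 + y^3. Then AVC = 81 - 16y + y^2 and MC = 81 - 32y + 3y^2.
AVC is minimized where dAVC/dy = -16 + 2y = 0, at y = 8; min AVC = 81 - 16·8 + 8^2 = $17.
Since P = $36 ≥ min AVC = $17, price covers variable cost and the firm should produce.
Solving P = MC: 45 - 32y + 3y^2 = 0 ⇒ y = 5/3 or 9. On the upward-sloping branch, y* = 9.
Check: AVC at y = 9 is $18 ≤ P, so revenue covers variable cost.
Profit = P·y − TC = 36·9 − 554 = -$230, a loss, but smaller than the $392 fixed cost the firm would lose by shutting down.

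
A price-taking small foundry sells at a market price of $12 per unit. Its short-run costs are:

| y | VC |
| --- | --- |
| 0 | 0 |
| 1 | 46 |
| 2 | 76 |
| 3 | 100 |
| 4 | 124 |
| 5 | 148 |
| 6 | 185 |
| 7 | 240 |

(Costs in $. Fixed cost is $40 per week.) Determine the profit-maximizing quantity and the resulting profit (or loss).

y = 0 (shut down); profit = -$40

Tabulate TR − TC: y=0: -40; y=1: -74; y=2: -92; y=3: -104; y=4: -116; y=5: -128; y=6: -153; y=7: -196.
Profit is highest at y = 0. Equivalently, the lowest AVC in the table is 148/5 ≈ $29.60 at y = 5, and P = $12 falls below it — price never covers variable cost, so the firm shuts down and loses only its fixed cost.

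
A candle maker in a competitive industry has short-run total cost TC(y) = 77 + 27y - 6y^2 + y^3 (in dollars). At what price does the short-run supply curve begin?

Short-run supply begins at min AVC. From VC = 27y - 6y^2 + y^3, AVC = 27 - 6y + y^2.
At the minimum of AVC, MC = AVC. MC = 27 - 12y + 3y^2; setting MC = AVC gives 2y^2 - 6y = 0, so y = 3. min AVC = 18.
The firm shuts down for any P below $18.

$18 per unit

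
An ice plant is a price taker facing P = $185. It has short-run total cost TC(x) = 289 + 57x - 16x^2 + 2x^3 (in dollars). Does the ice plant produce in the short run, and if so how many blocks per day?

Produce at x = 8

Strip out fixed cost: VC = 57x - 16x^2 + 2x^3. Then AVC = 57 - 16x + 2x^2 and MC = 57 - 32x + 6x^2.
AVC is minimized where dAVC/dx = -16 + 4x = 0, at x = 4; min AVC = 57 - 16·4 + 2·4^2 = $25.
Since P = $185 ≥ min AVC = $25, price covers variable cost and the firm should produce.
P = MC gives -128 - 32x + 6x^2 = 0, with roots -8/3 and 8. Take the larger (rising MC): x* = 8.
Check: AVC at x = 8 is $57 ≤ P, so revenue covers variable cost.
Profit = P·x − TC = 185·8 − 745 = $735.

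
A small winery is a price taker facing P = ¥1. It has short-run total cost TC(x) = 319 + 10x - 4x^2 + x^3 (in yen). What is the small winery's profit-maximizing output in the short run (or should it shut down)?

Shut down

Strip out fixed cost: VC = 10x - 4x^2 + x^3. Then AVC = 10 - 4x + x^2 and MC = 10 - 8x + 3x^2.
The AVC parabola has its vertex at x = 4/2 = 2, where AVC = 10 - 4·2 + 2^2 = ¥6.
Since P = ¥1 < min AVC = ¥6, price fails to cover variable cost at any output.
The firm minimizes its loss by shutting down and losing only its fixed cost of ¥319.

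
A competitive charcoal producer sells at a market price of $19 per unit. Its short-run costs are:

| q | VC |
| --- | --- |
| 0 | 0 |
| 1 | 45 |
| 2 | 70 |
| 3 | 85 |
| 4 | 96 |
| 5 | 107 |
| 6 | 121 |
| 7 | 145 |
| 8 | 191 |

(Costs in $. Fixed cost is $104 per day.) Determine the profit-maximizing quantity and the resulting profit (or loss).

Compute π = P·q − TC at each output: q=0: -104; q=1: -130; q=2: -136; q=3: -132; q=4: -124; q=5: -116; q=6: -111; q=7: -116; q=8: -143.
Profit is highest at q = 0. Equivalently, the lowest AVC in the table is 121/6 ≈ $20.17 at q = 6, and P = $19 falls below it — price never covers variable cost, so the firm shuts down and loses only its fixed cost.

q = 0 (shut down); profit = -$104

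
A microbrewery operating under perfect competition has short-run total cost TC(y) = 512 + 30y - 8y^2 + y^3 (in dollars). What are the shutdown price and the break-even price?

Shutdown price = $14; break-even price = $94

AVC = 30 - 8y + y^2; minimized at y = 4, giving min AVC = $14. That is the shutdown price.
ATC = 512/y + 30 - 8y + y^2. Setting dATC/dy = −512/y^2 − 8 + 2y = 0 gives y = 8 (since 2·8^3 − 8·8^2 = 512).
min ATC = 512/8 + 30 − 8·8 + 8^2 = $94. That is the break-even price.
Between these two prices the firm operates at a loss; above $94 it earns a profit.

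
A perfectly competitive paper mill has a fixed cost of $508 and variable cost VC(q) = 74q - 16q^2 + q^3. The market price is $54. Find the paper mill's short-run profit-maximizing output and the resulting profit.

Profit = -$108 at q = 10

AVC = 74 - 16q + q^2 has its minimum $10 at q = 8; price $54 clears that bar, so the firm operates.
With MC = 74 - 32q + 3q^2, P = MC on the upward-sloping part at q* = 10.
TR = 54·10 = 540. TC = 508 + 140 = 648. Profit = 540 − 648 = -$108.
That loss of $108 beats the $508 the firm would lose by shutting down; producing recovers $400 of fixed cost.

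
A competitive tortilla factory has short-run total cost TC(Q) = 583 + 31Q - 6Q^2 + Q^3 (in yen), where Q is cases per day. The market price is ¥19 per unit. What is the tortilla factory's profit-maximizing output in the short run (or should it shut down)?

Shut down

From TC, MC = TC'(Q) = 31 - 12Q + 3Q^2 and AVC = VC/Q = 31 - 6Q + Q^2.
The AVC parabola has its vertex at Q = 6/2 = 3, where AVC = 31 - 6·3 + 3^2 = ¥22.
Since P = ¥19 < min AVC = ¥22, price fails to cover variable cost at any output.
Shutting down limits the loss to fixed cost, ¥583.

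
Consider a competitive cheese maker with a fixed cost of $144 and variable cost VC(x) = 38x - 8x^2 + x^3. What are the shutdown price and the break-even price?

Shutdown price = min AVC. AVC = 38 - 8x + x^2, with vertex at x = 4 and minimum $22.
ATC = 144/x + 38 - 8x + x^2. Setting dATC/dx = −144/x^2 − 8 + 2x = 0 gives x = 6 (since 2·6^3 − 8·6^2 = 144).
min ATC = 144/6 + 38 − 8·6 + 6^2 = $50. That is the break-even price.
Between these two prices the firm operates at a loss; above $50 it earns a profit.

Shutdown price = $22; break-even price = $50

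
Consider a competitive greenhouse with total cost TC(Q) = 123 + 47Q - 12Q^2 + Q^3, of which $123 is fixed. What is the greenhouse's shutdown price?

The firm shuts down when price falls below the minimum of average variable cost. AVC = VC/Q = 47 - 12Q + Q^2.
dAVC/dQ = -12 + 2Q = 0 gives Q = 6. min AVC = 47 - 12·6 + 6^2 = 11.
So the shutdown price is $11.

$11 per unit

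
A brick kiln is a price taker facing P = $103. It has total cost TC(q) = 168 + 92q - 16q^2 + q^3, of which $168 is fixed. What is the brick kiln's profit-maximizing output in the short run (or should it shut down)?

Variable cost is VC = 92q - 16q^2 + q^3, so AVC = VC/q = 92 - 16q + q^2 and MC = dTC/dq = 92 - 32q + 3q^2.
AVC is minimized where dAVC/dq = -16 + 2q = 0, at q = 8; min AVC = 92 - 16·8 + 8^2 = $28.
Because $103 ≥ $28, revenue can cover variable cost; the firm operates.
Set P = MC: 103 = 92 - 32q + 3q^2 → -11 - 32q + 3q^2 = 0. The roots are q = -1/3 and q = 11; the profit-maximizing output is on the rising part of MC, so q* = 11.
Check: AVC at q = 11 is $37 ≤ P, so revenue covers variable cost.
Profit = P·q − TC = 103·11 − 575 = $558.

Produce at q = 11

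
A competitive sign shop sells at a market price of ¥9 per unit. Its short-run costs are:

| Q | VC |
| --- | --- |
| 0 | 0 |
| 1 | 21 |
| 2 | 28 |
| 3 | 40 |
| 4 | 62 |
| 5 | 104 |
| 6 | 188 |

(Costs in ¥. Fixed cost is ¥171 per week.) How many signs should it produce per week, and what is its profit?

Q = 0 (shut down); profit = -¥171

Profit at each row (π = 9Q − TC): Q=0: -171; Q=1: -183; Q=2: -181; Q=3: -184; Q=4: -197; Q=5: -230; Q=6: -305.
Profit is highest at Q = 0. Equivalently, the lowest AVC in the table is 40/3 ≈ ¥13.33 at Q = 3, and P = ¥9 falls below it — price never covers variable cost, so the firm shuts down and loses only its fixed cost.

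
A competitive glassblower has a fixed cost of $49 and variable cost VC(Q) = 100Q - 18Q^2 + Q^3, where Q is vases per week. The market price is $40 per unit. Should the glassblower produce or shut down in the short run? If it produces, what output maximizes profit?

Produce at Q = 10

From TC, MC = TC'(Q) = 100 - 36Q + 3Q^2 and AVC = VC/Q = 100 - 18Q + Q^2.
The AVC parabola has its vertex at Q = 18/2 = 9, where AVC = 100 - 18·9 + 9^2 = $19.
Since P = $40 ≥ min AVC = $19, price covers variable cost and the firm should produce.
Solving P = MC: 60 - 36Q + 3Q^2 = 0 ⇒ Q = 2 or 10. On the upward-sloping branch, Q* = 10.
Check: AVC at Q = 10 is $20 ≤ P, so revenue covers variable cost.
Profit = P·Q − TC = 40·10 − 249 = $151.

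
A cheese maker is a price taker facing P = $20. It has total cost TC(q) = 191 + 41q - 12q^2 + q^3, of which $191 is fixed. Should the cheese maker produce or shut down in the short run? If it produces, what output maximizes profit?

Produce at q = 7

From TC, MC = TC'(q) = 41 - 24q + 3q^2 and AVC = VC/q = 41 - 12q + q^2.
The AVC parabola has its vertex at q = 12/2 = 6, where AVC = 41 - 12·6 + 6^2 = $5.
Because $20 ≥ $5, revenue can cover variable cost; the firm operates.
Set P = MC: 20 = 41 - 24q + 3q^2 → 21 - 24q + 3q^2 = 0. The roots are q = 1 and q = 7; the profit-maximizing output is on the rising part of MC, so q* = 7.
Check: AVC at q = 7 is $6 ≤ P, so revenue covers variable cost.
Profit = P·q − TC = 20·7 − 233 = -$93, a loss, but smaller than the $191 fixed cost the firm would lose by shutting down.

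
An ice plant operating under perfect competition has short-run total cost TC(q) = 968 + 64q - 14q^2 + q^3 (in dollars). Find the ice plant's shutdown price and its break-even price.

Shutdown price = min AVC. AVC = 64 - 14q + q^2, with vertex at q = 7 and minimum $15.
ATC = 968/q + 64 - 14q + q^2. Setting dATC/dq = −968/q^2 − 14 + 2q = 0 gives q = 11 (since 2·11^3 − 14·11^2 = 968).
min ATC = 968/11 + 64 − 14·11 + 11^2 = $119. That is the break-even price.
For $15 ≤ P < $119 the firm produces at a loss; below $15 it shuts down.

Shutdown price = $15; break-even price = $119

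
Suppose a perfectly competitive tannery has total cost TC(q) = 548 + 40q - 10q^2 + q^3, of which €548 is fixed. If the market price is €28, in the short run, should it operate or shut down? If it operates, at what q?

Produce at q = 6

Variable cost is VC = 40q - 10q^2 + q^3, so AVC = VC/q = 40 - 10q + q^2 and MC = dTC/dq = 40 - 20q + 3q^2.
AVC hits its minimum where MC = AVC, at q = 5, giving min AVC = 40 - 10·5 + 5^2 = €15.
Because €28 ≥ €15, revenue can cover variable cost; the firm operates.
P = MC gives 12 - 20q + 3q^2 = 0, with roots 2/3 and 6. Take the larger (rising MC): q* = 6.
Check: AVC at q = 6 is €16 ≤ P, so revenue covers variable cost.
Profit = P·q − TC = 28·6 − 644 = -€476, a loss, but smaller than the €548 fixed cost the firm would lose by shutting down.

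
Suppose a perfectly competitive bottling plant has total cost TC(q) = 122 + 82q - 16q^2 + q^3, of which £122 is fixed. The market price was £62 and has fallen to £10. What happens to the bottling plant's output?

AVC = 82 - 16q + q^2, minimized at q = 8 where min AVC = £18. MC = 82 - 32q + 3q^2.
At P = £62 ≥ min AVC, set P = MC on the rising branch: q = 10.
At P = £10 < min AVC = £18, price no longer covers variable cost at any output, so the firm shuts down: q = 0.

Output falls from 10 to 0 (the firm shuts down)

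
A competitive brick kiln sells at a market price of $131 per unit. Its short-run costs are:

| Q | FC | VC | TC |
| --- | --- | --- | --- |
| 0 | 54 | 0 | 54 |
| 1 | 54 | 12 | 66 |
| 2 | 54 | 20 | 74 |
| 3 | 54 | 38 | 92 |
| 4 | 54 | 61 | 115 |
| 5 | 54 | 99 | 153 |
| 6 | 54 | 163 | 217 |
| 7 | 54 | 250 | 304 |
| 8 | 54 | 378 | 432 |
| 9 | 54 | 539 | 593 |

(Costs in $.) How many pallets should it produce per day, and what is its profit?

Q = 8; profit = $616

Compute π = P·Q − TC at each output: Q=0: -54; Q=1: 65; Q=2: 188; Q=3: 301; Q=4: 409; Q=5: 502; Q=6: 569; Q=7: 613; Q=8: 616; Q=9: 586.
Profit is maximized at Q = 8. AVC there is 378/8 = $47.25 ≤ P, so producing beats shutting down (which would give -$54).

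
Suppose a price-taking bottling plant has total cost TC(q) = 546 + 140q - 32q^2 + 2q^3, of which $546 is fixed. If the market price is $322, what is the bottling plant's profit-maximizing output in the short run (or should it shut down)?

Produce at q = 13

From TC, MC = TC'(q) = 140 - 64q + 6q^2 and AVC = VC/q = 140 - 32q + 2q^2.
The AVC parabola has its vertex at q = 32/4 = 8, where AVC = 140 - 32·8 + 2·8^2 = $12.
P = $322 exceeds min AVC = $12, so the firm stays open.
P = MC gives -182 - 64q + 6q^2 = 0, with roots -7/3 and 13. Take the larger (rising MC): q* = 13.
Check: AVC at q = 13 is $62 ≤ P, so revenue covers variable cost.
Profit = P·q − TC = 322·13 − 1352 = $2834.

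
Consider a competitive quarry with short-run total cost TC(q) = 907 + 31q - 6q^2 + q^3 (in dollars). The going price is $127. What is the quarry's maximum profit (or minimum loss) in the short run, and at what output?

AVC = 31 - 6q + q^2; min AVC = $22 at q = 3. Since P = $127 ≥ min AVC, the firm produces.
With MC = 31 - 12q + 3q^2, P = MC on the upward-sloping part at q* = 8.
TR = 127·8 = 1016. TC = 907 + 376 = 1283. Profit = 1016 − 1283 = -$267.
By producing, the firm covers all variable cost plus $640 of fixed cost; shutting down would lose the full $907.

Profit = -$267 at q = 8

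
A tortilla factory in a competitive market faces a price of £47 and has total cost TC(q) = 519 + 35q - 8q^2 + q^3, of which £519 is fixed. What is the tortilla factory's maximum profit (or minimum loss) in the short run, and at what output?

Profit = -£375 at q = 6

AVC = 35 - 8q + q^2 has its minimum £19 at q = 4; price £47 clears that bar, so the firm operates.
MC = 35 - 16q + 3q^2. Setting P = MC and taking the root on the rising branch gives q* = 6.
TR = 47·6 = 282. TC = 519 + 138 = 657. Profit = 282 − 657 = -£375.
By producing, the firm covers all variable cost plus £144 of fixed cost; shutting down would lose the full £519.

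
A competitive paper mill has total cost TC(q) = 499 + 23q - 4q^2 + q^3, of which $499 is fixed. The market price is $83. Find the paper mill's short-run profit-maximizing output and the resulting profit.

AVC = 23 - 4q + q^2 has its minimum $19 at q = 2; price $83 clears that bar, so the firm operates.
With MC = 23 - 8q + 3q^2, P = MC on the upward-sloping part at q* = 6.
TR = 83·6 = 498. TC = 499 + 210 = 709. Profit = 498 − 709 = -$211.
By producing, the firm covers all variable cost plus $288 of fixed cost; shutting down would lose the full $499.

Profit = -$211 at q = 6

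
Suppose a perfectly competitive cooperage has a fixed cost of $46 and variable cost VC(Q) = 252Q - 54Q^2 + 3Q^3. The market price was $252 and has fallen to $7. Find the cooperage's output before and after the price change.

MC = 252 - 108Q + 9Q^2; the shutdown threshold is min AVC = $9 (at Q = 9).
At P = $252 ≥ min AVC, set P = MC on the rising branch: Q = 12.
At P = $7 < min AVC = $9, price no longer covers variable cost at any output, so the firm shuts down: Q = 0.

Output falls from 12 to 0 (the firm shuts down)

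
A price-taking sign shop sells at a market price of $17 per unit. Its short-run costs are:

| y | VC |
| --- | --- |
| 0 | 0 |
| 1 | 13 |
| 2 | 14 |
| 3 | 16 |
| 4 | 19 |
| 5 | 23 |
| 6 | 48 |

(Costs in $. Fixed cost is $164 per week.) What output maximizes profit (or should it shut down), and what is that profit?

y = 5; profit = -$102

Compute π = P·y − TC at each output: y=0: -164; y=1: -160; y=2: -144; y=3: -129; y=4: -115; y=5: -102; y=6: -110.
Profit is maximized at y = 5. AVC there is 23/5 = $4.60 ≤ P, so producing beats shutting down (which would give -$164).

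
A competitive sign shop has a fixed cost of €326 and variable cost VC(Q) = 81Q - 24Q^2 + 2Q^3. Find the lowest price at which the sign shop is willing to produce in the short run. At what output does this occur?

€9 per unit, at Q = 6

The shutdown price is the minimum of AVC. VC = 81Q - 24Q^2 + 2Q^3, so AVC = 81 - 24Q + 2Q^2.
At the minimum of AVC, MC = AVC. MC = 81 - 48Q + 6Q^2; setting MC = AVC gives 4Q^2 - 24Q = 0, so Q = 6. min AVC = 9.
The firm shuts down for any P below €9.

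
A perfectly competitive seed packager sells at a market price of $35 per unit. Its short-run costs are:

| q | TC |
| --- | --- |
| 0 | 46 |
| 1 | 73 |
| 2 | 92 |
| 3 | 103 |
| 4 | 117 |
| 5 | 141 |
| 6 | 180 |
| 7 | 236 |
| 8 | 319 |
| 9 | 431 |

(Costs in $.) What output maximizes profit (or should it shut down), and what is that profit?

q = 5; profit = $34

Tabulate TR − TC: q=0: -46; q=1: -38; q=2: -22; q=3: 2; q=4: 23; q=5: 34; q=6: 30; q=7: 9; q=8: -39; q=9: -116.
Profit is maximized at q = 5. AVC there is 95/5 = $19 ≤ P, so producing beats shutting down (which would give -$46).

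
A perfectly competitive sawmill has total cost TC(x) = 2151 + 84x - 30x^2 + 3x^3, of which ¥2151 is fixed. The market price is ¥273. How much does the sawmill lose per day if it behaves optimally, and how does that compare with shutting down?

AVC = 84 - 30x + 3x^2 has its minimum ¥9 at x = 5; price ¥273 clears that bar, so the firm operates.
With MC = 84 - 60x + 9x^2, P = MC on the upward-sloping part at x* = 9.
TR = 273·9 = 2457. TC = 2151 + 513 = 2664. Profit = 2457 − 2664 = -¥207.
By producing, the firm covers all variable cost plus ¥1944 of fixed cost; shutting down would lose the full ¥2151.

Profit = -¥207 at x = 9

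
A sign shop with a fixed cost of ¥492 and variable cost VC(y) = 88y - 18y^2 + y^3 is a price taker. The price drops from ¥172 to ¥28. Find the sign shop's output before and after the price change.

Output falls from 14 to 10

AVC = 88 - 18y + y^2, minimized at y = 9 where min AVC = ¥7. MC = 88 - 36y + 3y^2.
With P = ¥172 above the shutdown price, P = MC gives y = 14.
At P = ¥28 ≥ min AVC, set P = MC: y = 10. The firm stays open but cuts output.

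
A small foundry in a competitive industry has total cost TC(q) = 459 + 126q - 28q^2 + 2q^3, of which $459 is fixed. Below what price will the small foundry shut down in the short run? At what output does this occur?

Short-run supply begins at min AVC. From VC = 126q - 28q^2 + 2q^3, AVC = 126 - 28q + 2q^2.
At the minimum of AVC, MC = AVC. MC = 126 - 56q + 6q^2; setting MC = AVC gives 4q^2 - 28q = 0, so q = 7. min AVC = 28.
The firm shuts down for any P below $28.

$28 per unit, at q = 7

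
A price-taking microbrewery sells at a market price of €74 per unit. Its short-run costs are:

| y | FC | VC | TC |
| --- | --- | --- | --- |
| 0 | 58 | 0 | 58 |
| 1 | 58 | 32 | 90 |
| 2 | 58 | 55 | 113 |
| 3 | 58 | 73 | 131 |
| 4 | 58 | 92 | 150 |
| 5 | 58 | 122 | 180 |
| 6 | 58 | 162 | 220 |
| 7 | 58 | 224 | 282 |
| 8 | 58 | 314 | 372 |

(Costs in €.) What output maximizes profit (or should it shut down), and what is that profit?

Profit at each row (π = 74y − TC): y=0: -58; y=1: -16; y=2: 35; y=3: 91; y=4: 146; y=5: 190; y=6: 224; y=7: 236; y=8: 220.
Profit is maximized at y = 7. AVC there is 224/7 = €32 ≤ P, so producing beats shutting down (which would give -€58).

y = 7; profit = €236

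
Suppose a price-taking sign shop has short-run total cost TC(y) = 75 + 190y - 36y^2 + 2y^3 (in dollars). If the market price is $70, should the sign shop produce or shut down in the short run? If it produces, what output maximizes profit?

Produce at y = 10

Variable cost is VC = 190y - 36y^2 + 2y^3, so AVC = VC/y = 190 - 36y + 2y^2 and MC = dTC/dy = 190 - 72y + 6y^2.
The AVC parabola has its vertex at y = 36/4 = 9, where AVC = 190 - 36·9 + 2·9^2 = $28.
Because $70 ≥ $28, revenue can cover variable cost; the firm operates.
Set P = MC: 70 = 190 - 72y + 6y^2 → 120 - 72y + 6y^2 = 0. The roots are y = 2 and y = 10; the profit-maximizing output is on the rising part of MC, so y* = 10.
Check: AVC at y = 10 is $30 ≤ P, so revenue covers variable cost.
Profit = P·y − TC = 70·10 − 375 = $325.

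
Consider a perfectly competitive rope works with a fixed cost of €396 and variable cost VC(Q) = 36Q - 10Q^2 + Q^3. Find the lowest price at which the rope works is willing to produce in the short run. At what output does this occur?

Short-run supply begins at min AVC. From VC = 36Q - 10Q^2 + Q^3, AVC = 36 - 10Q + Q^2.
At the minimum of AVC, MC = AVC. MC = 36 - 20Q + 3Q^2; setting MC = AVC gives 2Q^2 - 10Q = 0, so Q = 5. min AVC = 11.
The firm shuts down for any P below €11.

€11 per unit, at Q = 5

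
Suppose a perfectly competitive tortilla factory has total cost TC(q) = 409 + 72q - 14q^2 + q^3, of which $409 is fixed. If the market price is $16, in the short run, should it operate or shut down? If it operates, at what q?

Shut down

Strip out fixed cost: VC = 72q - 14q^2 + q^3. Then AVC = 72 - 14q + q^2 and MC = 72 - 28q + 3q^2.
AVC hits its minimum where MC = AVC, at q = 7, giving min AVC = 72 - 14·7 + 7^2 = $23.
With P < min AVC ($16 < $23), every unit sold adds to the loss.
Best response: produce nothing and absorb the $409 fixed cost.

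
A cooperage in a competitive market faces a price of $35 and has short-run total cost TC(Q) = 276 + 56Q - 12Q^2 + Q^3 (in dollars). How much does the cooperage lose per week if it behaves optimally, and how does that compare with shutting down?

AVC = 56 - 12Q + Q^2 has its minimum $20 at Q = 6; price $35 clears that bar, so the firm operates.
MC = 56 - 24Q + 3Q^2. Setting P = MC and taking the root on the rising branch gives Q* = 7.
TR = 35·7 = 245. TC = 276 + 147 = 423. Profit = 245 − 423 = -$178.
Shutting down would mean losing the fixed cost of $276, so operating at a loss of $178 is better by $98.

Profit = -$178 at Q = 7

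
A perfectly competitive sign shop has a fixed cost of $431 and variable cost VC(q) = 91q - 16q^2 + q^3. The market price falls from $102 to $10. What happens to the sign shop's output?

Output falls from 11 to 0 (the firm shuts down)

AVC = 91 - 16q + q^2, minimized at q = 8 where min AVC = $27. MC = 91 - 32q + 3q^2.
With P = $102 above the shutdown price, P = MC gives q = 11.
At P = $10 < min AVC = $27, price no longer covers variable cost at any output, so the firm shuts down: q = 0.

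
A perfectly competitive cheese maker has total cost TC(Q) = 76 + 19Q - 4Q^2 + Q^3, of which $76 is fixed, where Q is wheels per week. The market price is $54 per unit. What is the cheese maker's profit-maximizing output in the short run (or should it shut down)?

Variable cost is VC = 19Q - 4Q^2 + Q^3, so AVC = VC/Q = 19 - 4Q + Q^2 and MC = dTC/dQ = 19 - 8Q + 3Q^2.
The AVC parabola has its vertex at Q = 4/2 = 2, where AVC = 19 - 4·2 + 2^2 = $15.
P = $54 exceeds min AVC = $15, so the firm stays open.
P = MC gives -35 - 8Q + 3Q^2 = 0, with roots -7/3 and 5. Take the larger (rising MC): Q* = 5.
Check: AVC at Q = 5 is $24 ≤ P, so revenue covers variable cost.
Profit = P·Q − TC = 54·5 − 196 = $74.

Produce at Q = 5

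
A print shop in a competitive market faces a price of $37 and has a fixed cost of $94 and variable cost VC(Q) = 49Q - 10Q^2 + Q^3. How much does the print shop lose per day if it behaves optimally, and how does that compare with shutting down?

Profit = -$22 at Q = 6

AVC = 49 - 10Q + Q^2 has its minimum $24 at Q = 5; price $37 clears that bar, so the firm operates.
MC = 49 - 20Q + 3Q^2. Setting P = MC and taking the root on the rising branch gives Q* = 6.
TR = 37·6 = 222. TC = 94 + 150 = 244. Profit = 222 − 244 = -$22.
By producing, the firm covers all variable cost plus $72 of fixed cost; shutting down would lose the full $94.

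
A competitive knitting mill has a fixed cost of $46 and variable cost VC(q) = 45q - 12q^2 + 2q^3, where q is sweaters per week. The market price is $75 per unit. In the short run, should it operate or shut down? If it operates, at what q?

Produce at q = 5

From TC, MC = TC'(q) = 45 - 24q + 6q^2 and AVC = VC/q = 45 - 12q + 2q^2.
The AVC parabola has its vertex at q = 12/4 = 3, where AVC = 45 - 12·3 + 2·3^2 = $27.
Since P = $75 ≥ min AVC = $27, price covers variable cost and the firm should produce.
Set P = MC: 75 = 45 - 24q + 6q^2 → -30 - 24q + 6q^2 = 0. The roots are q = -1 and q = 5; the profit-maximizing output is on the rising part of MC, so q* = 5.
Check: AVC at q = 5 is $35 ≤ P, so revenue covers variable cost.
Profit = P·q − TC = 75·5 − 221 = $154.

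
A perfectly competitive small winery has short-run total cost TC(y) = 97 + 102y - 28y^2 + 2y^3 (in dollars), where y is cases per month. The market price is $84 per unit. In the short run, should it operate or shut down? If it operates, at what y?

Produce at y = 9

Strip out fixed cost: VC = 102y - 28y^2 + 2y^3. Then AVC = 102 - 28y + 2y^2 and MC = 102 - 56y + 6y^2.
The AVC parabola has its vertex at y = 28/4 = 7, where AVC = 102 - 28·7 + 2·7^2 = $4.
P = $84 exceeds min AVC = $4, so the firm stays open.
Solving P = MC: 18 - 56y + 6y^2 = 0 ⇒ y = 1/3 or 9. On the upward-sloping branch, y* = 9.
Check: AVC at y = 9 is $12 ≤ P, so revenue covers variable cost.
Profit = P·y − TC = 84·9 − 205 = $551.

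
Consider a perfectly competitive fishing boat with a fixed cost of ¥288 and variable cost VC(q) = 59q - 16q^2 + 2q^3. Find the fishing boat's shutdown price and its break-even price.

AVC = 59 - 16q + 2q^2; minimized at q = 4, giving min AVC = ¥27. That is the shutdown price.
ATC = 288/q + 59 - 16q + 2q^2. Setting dATC/dq = −288/q^2 − 16 + 4q = 0 gives q = 6 (since 4·6^3 − 16·6^2 = 288).
min ATC = 288/6 + 59 − 16·6 + 2·6^2 = ¥83. That is the break-even price.
For ¥27 ≤ P < ¥83 the firm produces at a loss; below ¥27 it shuts down.

Shutdown price = ¥27; break-even price = ¥83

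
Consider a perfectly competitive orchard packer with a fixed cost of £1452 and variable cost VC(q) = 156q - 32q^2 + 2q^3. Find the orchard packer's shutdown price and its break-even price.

AVC = 156 - 32q + 2q^2; minimized at q = 8, giving min AVC = £28. That is the shutdown price.
ATC = 1452/q + 156 - 32q + 2q^2. Setting dATC/dq = −1452/q^2 − 32 + 4q = 0 gives q = 11 (since 4·11^3 − 32·11^2 = 1452).
min ATC = 1452/11 + 156 − 32·11 + 2·11^2 = £178. That is the break-even price.
For £28 ≤ P < £178 the firm produces at a loss; below £28 it shuts down.

Shutdown price = £28; break-even price = £178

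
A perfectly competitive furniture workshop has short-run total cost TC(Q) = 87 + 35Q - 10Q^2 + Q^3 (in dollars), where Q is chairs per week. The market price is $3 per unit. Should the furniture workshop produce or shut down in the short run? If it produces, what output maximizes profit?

Shut down

From TC, MC = TC'(Q) = 35 - 20Q + 3Q^2 and AVC = VC/Q = 35 - 10Q + Q^2.
AVC hits its minimum where MC = AVC, at Q = 5, giving min AVC = 35 - 10·5 + 5^2 = $10.
P = $3 lies below min AVC = $10; no output level covers variable cost.
The firm minimizes its loss by shutting down and losing only its fixed cost of $87.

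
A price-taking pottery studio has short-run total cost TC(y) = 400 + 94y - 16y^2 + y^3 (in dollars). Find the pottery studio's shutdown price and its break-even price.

Shutdown price = min AVC. AVC = 94 - 16y + y^2, with vertex at y = 8 and minimum $30.
ATC = 400/y + 94 - 16y + y^2. Setting dATC/dy = −400/y^2 − 16 + 2y = 0 gives y = 10 (since 2·10^3 − 16·10^2 = 400).
min ATC = 400/10 + 94 − 16·10 + 10^2 = $74. That is the break-even price.
For $30 ≤ P < $74 the firm produces at a loss; below $30 it shuts down.

Shutdown price = $30; break-even price = $74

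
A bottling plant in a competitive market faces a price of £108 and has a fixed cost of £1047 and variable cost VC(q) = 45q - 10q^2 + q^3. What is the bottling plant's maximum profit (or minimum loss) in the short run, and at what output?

AVC = 45 - 10q + q^2; min AVC = £20 at q = 5. Since P = £108 ≥ min AVC, the firm produces.
MC = 45 - 20q + 3q^2. Setting P = MC and taking the root on the rising branch gives q* = 9.
TR = 108·9 = 972. TC = 1047 + 324 = 1371. Profit = 972 − 1371 = -£399.
That loss of £399 beats the £1047 the firm would lose by shutting down; producing recovers £648 of fixed cost.

Profit = -£399 at q = 9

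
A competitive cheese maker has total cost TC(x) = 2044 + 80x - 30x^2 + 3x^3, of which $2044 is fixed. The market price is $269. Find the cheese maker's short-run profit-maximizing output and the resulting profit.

Profit = -$100 at x = 9

AVC = 80 - 30x + 3x^2; min AVC = $5 at x = 5. Since P = $269 ≥ min AVC, the firm produces.
MC = 80 - 60x + 9x^2. Setting P = MC and taking the root on the rising branch gives x* = 9.
TR = 269·9 = 2421. TC = 2044 + 477 = 2521. Profit = 2421 − 2521 = -$100.
Shutting down would mean losing the fixed cost of $2044, so operating at a loss of $100 is better by $1944.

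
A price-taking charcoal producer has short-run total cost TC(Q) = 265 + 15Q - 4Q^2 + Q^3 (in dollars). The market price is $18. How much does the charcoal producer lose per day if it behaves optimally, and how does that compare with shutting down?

Profit = -$247 at Q = 3

AVC = 15 - 4Q + Q^2 has its minimum $11 at Q = 2; price $18 clears that bar, so the firm operates.
MC = 15 - 8Q + 3Q^2. Setting P = MC and taking the root on the rising branch gives Q* = 3.
TR = 18·3 = 54. TC = 265 + 36 = 301. Profit = 54 − 301 = -$247.
By producing, the firm covers all variable cost plus $18 of fixed cost; shutting down would lose the full $265.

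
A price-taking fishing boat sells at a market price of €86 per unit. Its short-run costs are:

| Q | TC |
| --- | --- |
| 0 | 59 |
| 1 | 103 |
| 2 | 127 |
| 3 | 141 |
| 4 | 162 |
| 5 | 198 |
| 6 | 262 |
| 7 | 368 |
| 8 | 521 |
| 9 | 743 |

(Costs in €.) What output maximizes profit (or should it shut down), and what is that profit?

Compute π = P·Q − TC at each output: Q=0: -59; Q=1: -17; Q=2: 45; Q=3: 117; Q=4: 182; Q=5: 232; Q=6: 254; Q=7: 234; Q=8: 167; Q=9: 31.
Profit is maximized at Q = 6. AVC there is 203/6 = €33.83 ≤ P, so producing beats shutting down (which would give -€59).

Q = 6; profit = €254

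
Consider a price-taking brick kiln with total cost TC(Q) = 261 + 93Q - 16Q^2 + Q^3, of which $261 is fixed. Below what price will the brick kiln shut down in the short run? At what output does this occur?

The firm shuts down when price falls below the minimum of average variable cost. AVC = VC/Q = 93 - 16Q + Q^2.
dAVC/dQ = -16 + 2Q = 0 gives Q = 8. min AVC = 93 - 16·8 + 8^2 = 29.
So the shutdown price is $29.

$29 per unit, at Q = 8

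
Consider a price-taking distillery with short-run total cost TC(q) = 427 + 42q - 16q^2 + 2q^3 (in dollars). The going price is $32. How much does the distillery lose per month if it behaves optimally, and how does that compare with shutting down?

Profit = -$327 at q = 5

AVC = 42 - 16q + 2q^2; min AVC = $10 at q = 4. Since P = $32 ≥ min AVC, the firm produces.
With MC = 42 - 32q + 6q^2, P = MC on the upward-sloping part at q* = 5.
TR = 32·5 = 160. TC = 427 + 60 = 487. Profit = 160 − 487 = -$327.
Shutting down would mean losing the fixed cost of $427, so operating at a loss of $327 is better by $100.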